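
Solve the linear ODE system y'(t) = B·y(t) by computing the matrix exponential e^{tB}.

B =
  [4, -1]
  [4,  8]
e^{tB} =
  [-2*t*exp(6*t) + exp(6*t), -t*exp(6*t)]
  [4*t*exp(6*t), 2*t*exp(6*t) + exp(6*t)]

Strategy: write B = P · J · P⁻¹ where J is a Jordan canonical form, so e^{tB} = P · e^{tJ} · P⁻¹, and e^{tJ} can be computed block-by-block.

B has Jordan form
J =
  [6, 1]
  [0, 6]
(up to reordering of blocks).

Per-block formulas:
  For a 2×2 Jordan block J_2(6): exp(t · J_2(6)) = e^(6t)·(I + t·N), where N is the 2×2 nilpotent shift.

After assembling e^{tJ} and conjugating by P, we get:

e^{tB} =
  [-2*t*exp(6*t) + exp(6*t), -t*exp(6*t)]
  [4*t*exp(6*t), 2*t*exp(6*t) + exp(6*t)]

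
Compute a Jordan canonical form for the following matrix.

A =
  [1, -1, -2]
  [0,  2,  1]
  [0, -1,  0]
J_3(1)

The characteristic polynomial is
  det(x·I − A) = x^3 - 3*x^2 + 3*x - 1 = (x - 1)^3

Eigenvalues and multiplicities (the geometric multiplicity of λ is n − rank(A − λI), which equals the number of Jordan blocks for λ):
  λ = 1: algebraic multiplicity = 3, geometric multiplicity = 1

Determining the block sizes for each eigenvalue:
  λ = 1: one block (gm = 1), so the single block has size am = 3 → block sizes [3]

Assembling the blocks gives a Jordan form
J =
  [1, 1, 0]
  [0, 1, 1]
  [0, 0, 1]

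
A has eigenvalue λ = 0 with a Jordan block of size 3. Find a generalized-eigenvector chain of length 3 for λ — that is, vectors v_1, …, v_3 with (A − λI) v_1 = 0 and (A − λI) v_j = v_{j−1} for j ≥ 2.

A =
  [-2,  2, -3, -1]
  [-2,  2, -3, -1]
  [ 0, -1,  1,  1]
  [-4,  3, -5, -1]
A Jordan chain for λ = 0 of length 3:
v_1 = (4, 4, -2, 6)ᵀ
v_2 = (-2, -2, 0, -4)ᵀ
v_3 = (1, 0, 0, 0)ᵀ

Let N = A − (0)·I. We want v_3 with N^3 v_3 = 0 but N^2 v_3 ≠ 0; then v_{j-1} := N · v_j for j = 3, …, 2.

Pick v_3 = (1, 0, 0, 0)ᵀ.
Then v_2 = N · v_3 = (-2, -2, 0, -4)ᵀ.
Then v_1 = N · v_2 = (4, 4, -2, 6)ᵀ.

Sanity check: (A − (0)·I) v_1 = (0, 0, 0, 0)ᵀ = 0. ✓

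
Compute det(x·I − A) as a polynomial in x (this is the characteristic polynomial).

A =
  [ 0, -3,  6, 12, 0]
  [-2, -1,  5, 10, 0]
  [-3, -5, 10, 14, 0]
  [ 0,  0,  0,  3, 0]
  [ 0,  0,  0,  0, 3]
x^5 - 15*x^4 + 90*x^3 - 270*x^2 + 405*x - 243

Expanding det(x·I − A) (e.g. by cofactor expansion or by noting that A is similar to its Jordan form J, which has the same characteristic polynomial as A) gives
  χ_A(x) = x^5 - 15*x^4 + 90*x^3 - 270*x^2 + 405*x - 243
which factors as (x - 3)^5. The eigenvalues (with algebraic multiplicities) are λ = 3 with multiplicity 5.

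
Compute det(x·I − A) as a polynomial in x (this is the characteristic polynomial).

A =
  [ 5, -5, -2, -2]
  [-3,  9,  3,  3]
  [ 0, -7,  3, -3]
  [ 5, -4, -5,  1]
x^4 - 18*x^3 + 117*x^2 - 324*x + 324

Expanding det(x·I − A) (e.g. by cofactor expansion or by noting that A is similar to its Jordan form J, which has the same characteristic polynomial as A) gives
  χ_A(x) = x^4 - 18*x^3 + 117*x^2 - 324*x + 324
which factors as (x - 6)^2*(x - 3)^2. The eigenvalues (with algebraic multiplicities) are λ = 3 with multiplicity 2, λ = 6 with multiplicity 2.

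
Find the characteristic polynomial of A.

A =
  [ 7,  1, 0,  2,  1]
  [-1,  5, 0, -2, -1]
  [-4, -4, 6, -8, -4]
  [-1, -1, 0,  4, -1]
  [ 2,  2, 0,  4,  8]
x^5 - 30*x^4 + 360*x^3 - 2160*x^2 + 6480*x - 7776

Expanding det(x·I − A) (e.g. by cofactor expansion or by noting that A is similar to its Jordan form J, which has the same characteristic polynomial as A) gives
  χ_A(x) = x^5 - 30*x^4 + 360*x^3 - 2160*x^2 + 6480*x - 7776
which factors as (x - 6)^5. The eigenvalues (with algebraic multiplicities) are λ = 6 with multiplicity 5.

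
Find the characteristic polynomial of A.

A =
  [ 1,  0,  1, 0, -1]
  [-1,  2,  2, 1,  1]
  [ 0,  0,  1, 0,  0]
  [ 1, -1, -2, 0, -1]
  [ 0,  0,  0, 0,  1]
x^5 - 5*x^4 + 10*x^3 - 10*x^2 + 5*x - 1

Expanding det(x·I − A) (e.g. by cofactor expansion or by noting that A is similar to its Jordan form J, which has the same characteristic polynomial as A) gives
  χ_A(x) = x^5 - 5*x^4 + 10*x^3 - 10*x^2 + 5*x - 1
which factors as (x - 1)^5. The eigenvalues (with algebraic multiplicities) are λ = 1 with multiplicity 5.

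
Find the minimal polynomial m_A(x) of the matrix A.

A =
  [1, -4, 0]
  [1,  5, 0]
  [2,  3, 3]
x^3 - 9*x^2 + 27*x - 27

The characteristic polynomial is χ_A(x) = (x - 3)^3, so the eigenvalues are known. The minimal polynomial is
  m_A(x) = Π_λ (x − λ)^{k_λ}
where k_λ is the size of the *largest* Jordan block for λ (equivalently, the smallest k with (A − λI)^k v = 0 for every generalised eigenvector v of λ).

  λ = 3: largest Jordan block has size 3, contributing (x − 3)^3

So m_A(x) = (x - 3)^3 = x^3 - 9*x^2 + 27*x - 27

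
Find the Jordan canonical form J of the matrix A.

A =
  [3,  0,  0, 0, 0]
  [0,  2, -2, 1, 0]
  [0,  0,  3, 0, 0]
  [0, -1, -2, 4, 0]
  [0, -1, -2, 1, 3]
J_2(3) ⊕ J_1(3) ⊕ J_1(3) ⊕ J_1(3)

The characteristic polynomial is
  det(x·I − A) = x^5 - 15*x^4 + 90*x^3 - 270*x^2 + 405*x - 243 = (x - 3)^5

Eigenvalues and multiplicities (the geometric multiplicity of λ is n − rank(A − λI), which equals the number of Jordan blocks for λ):
  λ = 3: algebraic multiplicity = 5, geometric multiplicity = 4

Determining the block sizes for each eigenvalue:
  λ = 3: 4 blocks summing to 5 forces exactly one block of size 2 and the rest size 1 → block sizes [2, 1, 1, 1]

Assembling the blocks gives a Jordan form
J =
  [3, 1, 0, 0, 0]
  [0, 3, 0, 0, 0]
  [0, 0, 3, 0, 0]
  [0, 0, 0, 3, 0]
  [0, 0, 0, 0, 3]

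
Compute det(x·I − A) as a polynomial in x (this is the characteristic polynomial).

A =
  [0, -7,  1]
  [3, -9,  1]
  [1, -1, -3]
x^3 + 12*x^2 + 48*x + 64

Expanding det(x·I − A) (e.g. by cofactor expansion or by noting that A is similar to its Jordan form J, which has the same characteristic polynomial as A) gives
  χ_A(x) = x^3 + 12*x^2 + 48*x + 64
which factors as (x + 4)^3. The eigenvalues (with algebraic multiplicities) are λ = -4 with multiplicity 3.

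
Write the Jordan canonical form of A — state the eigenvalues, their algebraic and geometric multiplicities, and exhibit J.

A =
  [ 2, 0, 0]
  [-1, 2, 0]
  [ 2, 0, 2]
J_2(2) ⊕ J_1(2)

The characteristic polynomial is
  det(x·I − A) = x^3 - 6*x^2 + 12*x - 8 = (x - 2)^3

Eigenvalues and multiplicities (the geometric multiplicity of λ is n − rank(A − λI), which equals the number of Jordan blocks for λ):
  λ = 2: algebraic multiplicity = 3, geometric multiplicity = 2

Determining the block sizes for each eigenvalue:
  λ = 2: 2 blocks summing to 3 forces exactly one block of size 2 and the rest size 1 → block sizes [2, 1]

Assembling the blocks gives a Jordan form
J =
  [2, 1, 0]
  [0, 2, 0]
  [0, 0, 2]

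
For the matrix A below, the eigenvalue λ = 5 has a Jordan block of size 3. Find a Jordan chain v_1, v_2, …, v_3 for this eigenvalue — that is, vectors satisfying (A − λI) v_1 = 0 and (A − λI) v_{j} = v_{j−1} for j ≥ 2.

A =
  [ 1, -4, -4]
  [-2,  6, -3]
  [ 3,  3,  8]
A Jordan chain for λ = 5 of length 3:
v_1 = (12, -3, -9)ᵀ
v_2 = (-4, -2, 3)ᵀ
v_3 = (1, 0, 0)ᵀ

Let N = A − (5)·I. We want v_3 with N^3 v_3 = 0 but N^2 v_3 ≠ 0; then v_{j-1} := N · v_j for j = 3, …, 2.

Pick v_3 = (1, 0, 0)ᵀ.
Then v_2 = N · v_3 = (-4, -2, 3)ᵀ.
Then v_1 = N · v_2 = (12, -3, -9)ᵀ.

Sanity check: (A − (5)·I) v_1 = (0, 0, 0)ᵀ = 0. ✓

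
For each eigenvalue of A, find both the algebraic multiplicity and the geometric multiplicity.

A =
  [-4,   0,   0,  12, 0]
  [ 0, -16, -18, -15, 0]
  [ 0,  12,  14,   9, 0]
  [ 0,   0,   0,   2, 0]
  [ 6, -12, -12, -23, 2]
λ = -4: alg = 2, geom = 2; λ = 2: alg = 3, geom = 2

Step 1 — factor the characteristic polynomial to read off the algebraic multiplicities:
  χ_A(x) = (x - 2)^3*(x + 4)^2

Step 2 — compute geometric multiplicities via the rank-nullity identity g(λ) = n − rank(A − λI):
  rank(A − (-4)·I) = 3, so dim ker(A − (-4)·I) = n − 3 = 2
  rank(A − (2)·I) = 3, so dim ker(A − (2)·I) = n − 3 = 2

Summary:
  λ = -4: algebraic multiplicity = 2, geometric multiplicity = 2
  λ = 2: algebraic multiplicity = 3, geometric multiplicity = 2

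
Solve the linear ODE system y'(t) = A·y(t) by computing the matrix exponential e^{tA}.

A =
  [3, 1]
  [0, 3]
e^{tA} =
  [exp(3*t), t*exp(3*t)]
  [0, exp(3*t)]

Strategy: write A = P · J · P⁻¹ where J is a Jordan canonical form, so e^{tA} = P · e^{tJ} · P⁻¹, and e^{tJ} can be computed block-by-block.

A has Jordan form
J =
  [3, 1]
  [0, 3]
(up to reordering of blocks).

Per-block formulas:
  For a 2×2 Jordan block J_2(3): exp(t · J_2(3)) = e^(3t)·(I + t·N), where N is the 2×2 nilpotent shift.

After assembling e^{tJ} and conjugating by P, we get:

e^{tA} =
  [exp(3*t), t*exp(3*t)]
  [0, exp(3*t)]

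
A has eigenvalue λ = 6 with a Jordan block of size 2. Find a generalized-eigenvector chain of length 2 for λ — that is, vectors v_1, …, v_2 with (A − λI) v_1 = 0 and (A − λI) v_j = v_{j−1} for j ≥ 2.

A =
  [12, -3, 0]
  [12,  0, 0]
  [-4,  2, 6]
A Jordan chain for λ = 6 of length 2:
v_1 = (6, 12, -4)ᵀ
v_2 = (1, 0, 0)ᵀ

Let N = A − (6)·I. We want v_2 with N^2 v_2 = 0 but N^1 v_2 ≠ 0; then v_{j-1} := N · v_j for j = 2, …, 2.

Pick v_2 = (1, 0, 0)ᵀ.
Then v_1 = N · v_2 = (6, 12, -4)ᵀ.

Sanity check: (A − (6)·I) v_1 = (0, 0, 0)ᵀ = 0. ✓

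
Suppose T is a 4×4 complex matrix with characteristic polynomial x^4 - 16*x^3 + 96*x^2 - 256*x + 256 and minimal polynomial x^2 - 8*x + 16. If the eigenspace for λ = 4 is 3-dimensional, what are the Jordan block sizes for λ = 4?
Block sizes for λ = 4: [2, 1, 1]

Step 1 — from the characteristic polynomial, algebraic multiplicity of λ = 4 is 4. From dim ker(T − (4)·I) = 3, there are exactly 3 Jordan blocks for λ = 4.
Step 2 — from the minimal polynomial, the factor (x − 4)^2 tells us the largest block for λ = 4 has size 2.
Step 3 — with total size 4, 3 blocks, and largest block 2, the block sizes (in nonincreasing order) are [2, 1, 1].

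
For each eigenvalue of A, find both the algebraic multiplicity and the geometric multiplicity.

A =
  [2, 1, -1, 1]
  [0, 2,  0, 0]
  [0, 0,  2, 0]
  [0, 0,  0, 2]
λ = 2: alg = 4, geom = 3

Step 1 — factor the characteristic polynomial to read off the algebraic multiplicities:
  χ_A(x) = (x - 2)^4

Step 2 — compute geometric multiplicities via the rank-nullity identity g(λ) = n − rank(A − λI):
  rank(A − (2)·I) = 1, so dim ker(A − (2)·I) = n − 1 = 3

Summary:
  λ = 2: algebraic multiplicity = 4, geometric multiplicity = 3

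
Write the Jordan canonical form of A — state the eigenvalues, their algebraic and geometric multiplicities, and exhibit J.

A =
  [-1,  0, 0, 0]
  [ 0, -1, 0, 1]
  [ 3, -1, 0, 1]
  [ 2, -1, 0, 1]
J_1(-1) ⊕ J_2(0) ⊕ J_1(0)

The characteristic polynomial is
  det(x·I − A) = x^4 + x^3 = x^3*(x + 1)

Eigenvalues and multiplicities (the geometric multiplicity of λ is n − rank(A − λI), which equals the number of Jordan blocks for λ):
  λ = -1: algebraic multiplicity = 1, geometric multiplicity = 1
  λ = 0: algebraic multiplicity = 3, geometric multiplicity = 2

Determining the block sizes for each eigenvalue:
  λ = -1: one block (gm = 1), so the single block has size am = 1 → block sizes [1]
  λ = 0: 2 blocks summing to 3 forces exactly one block of size 2 and the rest size 1 → block sizes [2, 1]

Assembling the blocks gives a Jordan form
J =
  [-1, 0, 0, 0]
  [ 0, 0, 1, 0]
  [ 0, 0, 0, 0]
  [ 0, 0, 0, 0]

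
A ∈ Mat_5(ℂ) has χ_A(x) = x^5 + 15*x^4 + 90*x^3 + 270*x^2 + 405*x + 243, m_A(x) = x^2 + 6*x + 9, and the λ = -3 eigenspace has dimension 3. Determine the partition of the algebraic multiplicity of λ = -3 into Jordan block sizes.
Block sizes for λ = -3: [2, 2, 1]

Step 1 — from the characteristic polynomial, algebraic multiplicity of λ = -3 is 5. From dim ker(A − (-3)·I) = 3, there are exactly 3 Jordan blocks for λ = -3.
Step 2 — from the minimal polynomial, the factor (x + 3)^2 tells us the largest block for λ = -3 has size 2.
Step 3 — with total size 5, 3 blocks, and largest block 2, the block sizes (in nonincreasing order) are [2, 2, 1].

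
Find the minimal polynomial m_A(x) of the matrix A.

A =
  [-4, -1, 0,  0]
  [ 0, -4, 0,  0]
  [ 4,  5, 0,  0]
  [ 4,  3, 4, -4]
x^3 + 8*x^2 + 16*x

The characteristic polynomial is χ_A(x) = x*(x + 4)^3, so the eigenvalues are known. The minimal polynomial is
  m_A(x) = Π_λ (x − λ)^{k_λ}
where k_λ is the size of the *largest* Jordan block for λ (equivalently, the smallest k with (A − λI)^k v = 0 for every generalised eigenvector v of λ).

  λ = -4: largest Jordan block has size 2, contributing (x + 4)^2
  λ = 0: largest Jordan block has size 1, contributing (x − 0)

So m_A(x) = x*(x + 4)^2 = x^3 + 8*x^2 + 16*x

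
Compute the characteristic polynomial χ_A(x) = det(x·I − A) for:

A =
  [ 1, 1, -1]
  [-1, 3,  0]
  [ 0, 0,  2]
x^3 - 6*x^2 + 12*x - 8

Expanding det(x·I − A) (e.g. by cofactor expansion or by noting that A is similar to its Jordan form J, which has the same characteristic polynomial as A) gives
  χ_A(x) = x^3 - 6*x^2 + 12*x - 8
which factors as (x - 2)^3. The eigenvalues (with algebraic multiplicities) are λ = 2 with multiplicity 3.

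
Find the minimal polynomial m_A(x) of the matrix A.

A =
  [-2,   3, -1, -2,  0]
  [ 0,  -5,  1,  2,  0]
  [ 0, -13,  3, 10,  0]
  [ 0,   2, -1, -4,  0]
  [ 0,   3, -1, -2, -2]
x^3 + 6*x^2 + 12*x + 8

The characteristic polynomial is χ_A(x) = (x + 2)^5, so the eigenvalues are known. The minimal polynomial is
  m_A(x) = Π_λ (x − λ)^{k_λ}
where k_λ is the size of the *largest* Jordan block for λ (equivalently, the smallest k with (A − λI)^k v = 0 for every generalised eigenvector v of λ).

  λ = -2: largest Jordan block has size 3, contributing (x + 2)^3

So m_A(x) = (x + 2)^3 = x^3 + 6*x^2 + 12*x + 8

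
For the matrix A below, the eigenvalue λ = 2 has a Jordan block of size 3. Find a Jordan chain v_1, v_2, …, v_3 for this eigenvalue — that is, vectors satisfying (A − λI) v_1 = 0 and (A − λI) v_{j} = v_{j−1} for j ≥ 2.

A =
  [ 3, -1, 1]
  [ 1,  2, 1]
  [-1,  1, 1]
A Jordan chain for λ = 2 of length 3:
v_1 = (-1, 0, 1)ᵀ
v_2 = (1, 1, -1)ᵀ
v_3 = (1, 0, 0)ᵀ

Let N = A − (2)·I. We want v_3 with N^3 v_3 = 0 but N^2 v_3 ≠ 0; then v_{j-1} := N · v_j for j = 3, …, 2.

Pick v_3 = (1, 0, 0)ᵀ.
Then v_2 = N · v_3 = (1, 1, -1)ᵀ.
Then v_1 = N · v_2 = (-1, 0, 1)ᵀ.

Sanity check: (A − (2)·I) v_1 = (0, 0, 0)ᵀ = 0. ✓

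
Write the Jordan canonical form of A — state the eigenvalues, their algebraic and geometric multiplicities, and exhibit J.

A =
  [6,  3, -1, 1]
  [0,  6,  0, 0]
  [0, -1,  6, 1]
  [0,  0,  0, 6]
J_3(6) ⊕ J_1(6)

The characteristic polynomial is
  det(x·I − A) = x^4 - 24*x^3 + 216*x^2 - 864*x + 1296 = (x - 6)^4

Eigenvalues and multiplicities (the geometric multiplicity of λ is n − rank(A − λI), which equals the number of Jordan blocks for λ):
  λ = 6: algebraic multiplicity = 4, geometric multiplicity = 2

Determining the block sizes for each eigenvalue:
  λ = 6: with am = 4 and gm = 2, the partition is not yet determined (e.g. several partitions of 4 into 2 parts exist). Let N = A − (6)·I. Computing rank(N^1) = 2, rank(N^2) = 1, rank(N^3) = 0; the number of blocks of size ≥ j is rank(N^{j−1}) − rank(N^j), giving [2, 1, 1]. So we have 1 block(s) of size 3, 1 block(s) of size 1 → block sizes [3, 1]

Assembling the blocks gives a Jordan form
J =
  [6, 1, 0, 0]
  [0, 6, 1, 0]
  [0, 0, 6, 0]
  [0, 0, 0, 6]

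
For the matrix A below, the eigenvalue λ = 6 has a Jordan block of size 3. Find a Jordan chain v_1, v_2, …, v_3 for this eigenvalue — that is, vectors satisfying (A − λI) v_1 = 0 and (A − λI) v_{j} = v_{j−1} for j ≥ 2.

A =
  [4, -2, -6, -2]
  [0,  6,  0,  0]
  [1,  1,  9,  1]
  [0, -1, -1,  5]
A Jordan chain for λ = 6 of length 3:
v_1 = (-2, 0, 1, -1)ᵀ
v_2 = (-2, 0, 1, 0)ᵀ
v_3 = (1, 0, 0, 0)ᵀ

Let N = A − (6)·I. We want v_3 with N^3 v_3 = 0 but N^2 v_3 ≠ 0; then v_{j-1} := N · v_j for j = 3, …, 2.

Pick v_3 = (1, 0, 0, 0)ᵀ.
Then v_2 = N · v_3 = (-2, 0, 1, 0)ᵀ.
Then v_1 = N · v_2 = (-2, 0, 1, -1)ᵀ.

Sanity check: (A − (6)·I) v_1 = (0, 0, 0, 0)ᵀ = 0. ✓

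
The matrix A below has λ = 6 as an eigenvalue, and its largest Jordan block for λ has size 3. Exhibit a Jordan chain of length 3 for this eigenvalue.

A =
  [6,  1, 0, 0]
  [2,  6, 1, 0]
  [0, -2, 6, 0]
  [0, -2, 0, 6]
A Jordan chain for λ = 6 of length 3:
v_1 = (2, 0, -4, -4)ᵀ
v_2 = (0, 2, 0, 0)ᵀ
v_3 = (1, 0, 0, 0)ᵀ

Let N = A − (6)·I. We want v_3 with N^3 v_3 = 0 but N^2 v_3 ≠ 0; then v_{j-1} := N · v_j for j = 3, …, 2.

Pick v_3 = (1, 0, 0, 0)ᵀ.
Then v_2 = N · v_3 = (0, 2, 0, 0)ᵀ.
Then v_1 = N · v_2 = (2, 0, -4, -4)ᵀ.

Sanity check: (A − (6)·I) v_1 = (0, 0, 0, 0)ᵀ = 0. ✓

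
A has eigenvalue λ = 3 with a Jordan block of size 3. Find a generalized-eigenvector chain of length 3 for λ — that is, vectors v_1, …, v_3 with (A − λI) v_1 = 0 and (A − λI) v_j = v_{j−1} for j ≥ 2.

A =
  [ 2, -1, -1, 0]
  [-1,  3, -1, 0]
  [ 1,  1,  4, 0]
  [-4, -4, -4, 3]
A Jordan chain for λ = 3 of length 3:
v_1 = (1, 0, -1, 4)ᵀ
v_2 = (-1, -1, 1, -4)ᵀ
v_3 = (1, 0, 0, 0)ᵀ

Let N = A − (3)·I. We want v_3 with N^3 v_3 = 0 but N^2 v_3 ≠ 0; then v_{j-1} := N · v_j for j = 3, …, 2.

Pick v_3 = (1, 0, 0, 0)ᵀ.
Then v_2 = N · v_3 = (-1, -1, 1, -4)ᵀ.
Then v_1 = N · v_2 = (1, 0, -1, 4)ᵀ.

Sanity check: (A − (3)·I) v_1 = (0, 0, 0, 0)ᵀ = 0. ✓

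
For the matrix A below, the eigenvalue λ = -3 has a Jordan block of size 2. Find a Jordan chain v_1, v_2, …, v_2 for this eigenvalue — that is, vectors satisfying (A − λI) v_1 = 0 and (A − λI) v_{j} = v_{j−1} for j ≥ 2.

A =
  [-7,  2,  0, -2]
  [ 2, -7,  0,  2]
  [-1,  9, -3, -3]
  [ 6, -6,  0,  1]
A Jordan chain for λ = -3 of length 2:
v_1 = (0, 0, -1, 0)ᵀ
v_2 = (1, -1, 0, -3)ᵀ

Let N = A − (-3)·I. We want v_2 with N^2 v_2 = 0 but N^1 v_2 ≠ 0; then v_{j-1} := N · v_j for j = 2, …, 2.

Pick v_2 = (1, -1, 0, -3)ᵀ.
Then v_1 = N · v_2 = (0, 0, -1, 0)ᵀ.

Sanity check: (A − (-3)·I) v_1 = (0, 0, 0, 0)ᵀ = 0. ✓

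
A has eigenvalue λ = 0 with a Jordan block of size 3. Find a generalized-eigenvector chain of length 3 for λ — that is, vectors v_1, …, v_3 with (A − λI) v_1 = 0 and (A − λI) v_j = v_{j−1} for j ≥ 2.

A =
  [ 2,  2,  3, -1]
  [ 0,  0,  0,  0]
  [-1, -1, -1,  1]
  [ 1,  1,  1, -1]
A Jordan chain for λ = 0 of length 3:
v_1 = (2, 0, -1, 1)ᵀ
v_2 = (3, 0, -1, 1)ᵀ
v_3 = (0, 0, 1, 0)ᵀ

Let N = A − (0)·I. We want v_3 with N^3 v_3 = 0 but N^2 v_3 ≠ 0; then v_{j-1} := N · v_j for j = 3, …, 2.

Pick v_3 = (0, 0, 1, 0)ᵀ.
Then v_2 = N · v_3 = (3, 0, -1, 1)ᵀ.
Then v_1 = N · v_2 = (2, 0, -1, 1)ᵀ.

Sanity check: (A − (0)·I) v_1 = (0, 0, 0, 0)ᵀ = 0. ✓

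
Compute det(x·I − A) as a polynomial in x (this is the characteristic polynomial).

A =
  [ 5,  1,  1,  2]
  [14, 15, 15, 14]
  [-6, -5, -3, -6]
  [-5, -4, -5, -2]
x^4 - 15*x^3 + 84*x^2 - 208*x + 192

Expanding det(x·I − A) (e.g. by cofactor expansion or by noting that A is similar to its Jordan form J, which has the same characteristic polynomial as A) gives
  χ_A(x) = x^4 - 15*x^3 + 84*x^2 - 208*x + 192
which factors as (x - 4)^3*(x - 3). The eigenvalues (with algebraic multiplicities) are λ = 3 with multiplicity 1, λ = 4 with multiplicity 3.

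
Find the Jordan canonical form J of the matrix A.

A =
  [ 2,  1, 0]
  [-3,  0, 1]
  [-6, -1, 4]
J_3(2)

The characteristic polynomial is
  det(x·I − A) = x^3 - 6*x^2 + 12*x - 8 = (x - 2)^3

Eigenvalues and multiplicities (the geometric multiplicity of λ is n − rank(A − λI), which equals the number of Jordan blocks for λ):
  λ = 2: algebraic multiplicity = 3, geometric multiplicity = 1

Determining the block sizes for each eigenvalue:
  λ = 2: one block (gm = 1), so the single block has size am = 3 → block sizes [3]

Assembling the blocks gives a Jordan form
J =
  [2, 1, 0]
  [0, 2, 1]
  [0, 0, 2]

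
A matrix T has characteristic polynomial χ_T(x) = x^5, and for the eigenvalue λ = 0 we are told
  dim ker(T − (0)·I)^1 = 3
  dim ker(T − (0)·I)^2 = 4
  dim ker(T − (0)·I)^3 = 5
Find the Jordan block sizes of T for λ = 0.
Block sizes for λ = 0: [3, 1, 1]

From the dimensions of kernels of powers, the number of Jordan blocks of size at least j is d_j − d_{j−1} where d_j = dim ker(N^j) (with d_0 = 0). Computing the differences gives [3, 1, 1].
The number of blocks of size exactly k is (#blocks of size ≥ k) − (#blocks of size ≥ k + 1), so the partition is: 2 block(s) of size 1, 1 block(s) of size 3.
In nonincreasing order the block sizes are [3, 1, 1].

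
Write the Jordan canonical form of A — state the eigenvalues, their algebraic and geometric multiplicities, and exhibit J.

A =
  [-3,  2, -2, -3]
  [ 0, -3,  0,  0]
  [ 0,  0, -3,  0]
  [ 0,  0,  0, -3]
J_2(-3) ⊕ J_1(-3) ⊕ J_1(-3)

The characteristic polynomial is
  det(x·I − A) = x^4 + 12*x^3 + 54*x^2 + 108*x + 81 = (x + 3)^4

Eigenvalues and multiplicities (the geometric multiplicity of λ is n − rank(A − λI), which equals the number of Jordan blocks for λ):
  λ = -3: algebraic multiplicity = 4, geometric multiplicity = 3

Determining the block sizes for each eigenvalue:
  λ = -3: 3 blocks summing to 4 forces exactly one block of size 2 and the rest size 1 → block sizes [2, 1, 1]

Assembling the blocks gives a Jordan form
J =
  [-3,  1,  0,  0]
  [ 0, -3,  0,  0]
  [ 0,  0, -3,  0]
  [ 0,  0,  0, -3]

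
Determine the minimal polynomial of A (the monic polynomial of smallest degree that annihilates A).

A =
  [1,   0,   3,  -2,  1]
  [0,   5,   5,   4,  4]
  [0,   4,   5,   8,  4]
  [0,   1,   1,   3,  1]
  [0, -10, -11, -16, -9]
x^3 - 3*x^2 + 3*x - 1

The characteristic polynomial is χ_A(x) = (x - 1)^5, so the eigenvalues are known. The minimal polynomial is
  m_A(x) = Π_λ (x − λ)^{k_λ}
where k_λ is the size of the *largest* Jordan block for λ (equivalently, the smallest k with (A − λI)^k v = 0 for every generalised eigenvector v of λ).

  λ = 1: largest Jordan block has size 3, contributing (x − 1)^3

So m_A(x) = (x - 1)^3 = x^3 - 3*x^2 + 3*x - 1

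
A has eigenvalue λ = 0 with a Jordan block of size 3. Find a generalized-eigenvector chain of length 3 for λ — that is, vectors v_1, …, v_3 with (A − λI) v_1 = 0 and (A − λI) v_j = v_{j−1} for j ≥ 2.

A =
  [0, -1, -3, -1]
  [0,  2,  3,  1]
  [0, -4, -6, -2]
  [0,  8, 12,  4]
A Jordan chain for λ = 0 of length 3:
v_1 = (2, 0, 0, 0)ᵀ
v_2 = (-1, 2, -4, 8)ᵀ
v_3 = (0, 1, 0, 0)ᵀ

Let N = A − (0)·I. We want v_3 with N^3 v_3 = 0 but N^2 v_3 ≠ 0; then v_{j-1} := N · v_j for j = 3, …, 2.

Pick v_3 = (0, 1, 0, 0)ᵀ.
Then v_2 = N · v_3 = (-1, 2, -4, 8)ᵀ.
Then v_1 = N · v_2 = (2, 0, 0, 0)ᵀ.

Sanity check: (A − (0)·I) v_1 = (0, 0, 0, 0)ᵀ = 0. ✓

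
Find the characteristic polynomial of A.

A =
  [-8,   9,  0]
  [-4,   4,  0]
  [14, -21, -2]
x^3 + 6*x^2 + 12*x + 8

Expanding det(x·I − A) (e.g. by cofactor expansion or by noting that A is similar to its Jordan form J, which has the same characteristic polynomial as A) gives
  χ_A(x) = x^3 + 6*x^2 + 12*x + 8
which factors as (x + 2)^3. The eigenvalues (with algebraic multiplicities) are λ = -2 with multiplicity 3.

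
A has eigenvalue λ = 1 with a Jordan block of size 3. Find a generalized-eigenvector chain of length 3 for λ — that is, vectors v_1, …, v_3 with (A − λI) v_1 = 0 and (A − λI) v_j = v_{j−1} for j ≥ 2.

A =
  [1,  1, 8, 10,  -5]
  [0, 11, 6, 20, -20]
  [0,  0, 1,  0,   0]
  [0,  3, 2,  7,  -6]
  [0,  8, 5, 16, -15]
A Jordan chain for λ = 1 of length 3:
v_1 = (1, 0, 0, 0, 0)ᵀ
v_2 = (8, 6, 0, 2, 5)ᵀ
v_3 = (0, 0, 1, 0, 0)ᵀ

Let N = A − (1)·I. We want v_3 with N^3 v_3 = 0 but N^2 v_3 ≠ 0; then v_{j-1} := N · v_j for j = 3, …, 2.

Pick v_3 = (0, 0, 1, 0, 0)ᵀ.
Then v_2 = N · v_3 = (8, 6, 0, 2, 5)ᵀ.
Then v_1 = N · v_2 = (1, 0, 0, 0, 0)ᵀ.

Sanity check: (A − (1)·I) v_1 = (0, 0, 0, 0, 0)ᵀ = 0. ✓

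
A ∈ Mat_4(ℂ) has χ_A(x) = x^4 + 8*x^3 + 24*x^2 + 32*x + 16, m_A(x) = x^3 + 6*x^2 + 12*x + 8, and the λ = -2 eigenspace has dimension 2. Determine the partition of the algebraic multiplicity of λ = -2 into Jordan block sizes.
Block sizes for λ = -2: [3, 1]

Step 1 — from the characteristic polynomial, algebraic multiplicity of λ = -2 is 4. From dim ker(A − (-2)·I) = 2, there are exactly 2 Jordan blocks for λ = -2.
Step 2 — from the minimal polynomial, the factor (x + 2)^3 tells us the largest block for λ = -2 has size 3.
Step 3 — with total size 4, 2 blocks, and largest block 3, the block sizes (in nonincreasing order) are [3, 1].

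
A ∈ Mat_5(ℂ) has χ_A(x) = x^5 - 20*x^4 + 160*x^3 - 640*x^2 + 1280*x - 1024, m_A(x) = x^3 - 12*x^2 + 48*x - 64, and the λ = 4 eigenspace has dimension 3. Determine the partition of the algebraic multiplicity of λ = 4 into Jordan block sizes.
Block sizes for λ = 4: [3, 1, 1]

Step 1 — from the characteristic polynomial, algebraic multiplicity of λ = 4 is 5. From dim ker(A − (4)·I) = 3, there are exactly 3 Jordan blocks for λ = 4.
Step 2 — from the minimal polynomial, the factor (x − 4)^3 tells us the largest block for λ = 4 has size 3.
Step 3 — with total size 5, 3 blocks, and largest block 3, the block sizes (in nonincreasing order) are [3, 1, 1].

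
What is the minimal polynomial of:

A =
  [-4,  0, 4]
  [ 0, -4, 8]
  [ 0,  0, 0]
x^2 + 4*x

The characteristic polynomial is χ_A(x) = x*(x + 4)^2, so the eigenvalues are known. The minimal polynomial is
  m_A(x) = Π_λ (x − λ)^{k_λ}
where k_λ is the size of the *largest* Jordan block for λ (equivalently, the smallest k with (A − λI)^k v = 0 for every generalised eigenvector v of λ).

  λ = -4: largest Jordan block has size 1, contributing (x + 4)
  λ = 0: largest Jordan block has size 1, contributing (x − 0)

So m_A(x) = x*(x + 4) = x^2 + 4*x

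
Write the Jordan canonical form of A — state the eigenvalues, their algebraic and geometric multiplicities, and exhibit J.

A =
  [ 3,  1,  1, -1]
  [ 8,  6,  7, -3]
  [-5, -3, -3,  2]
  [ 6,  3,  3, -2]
J_3(1) ⊕ J_1(1)

The characteristic polynomial is
  det(x·I − A) = x^4 - 4*x^3 + 6*x^2 - 4*x + 1 = (x - 1)^4

Eigenvalues and multiplicities (the geometric multiplicity of λ is n − rank(A − λI), which equals the number of Jordan blocks for λ):
  λ = 1: algebraic multiplicity = 4, geometric multiplicity = 2

Determining the block sizes for each eigenvalue:
  λ = 1: with am = 4 and gm = 2, the partition is not yet determined (e.g. several partitions of 4 into 2 parts exist). Let N = A − (1)·I. Computing rank(N^1) = 2, rank(N^2) = 1, rank(N^3) = 0; the number of blocks of size ≥ j is rank(N^{j−1}) − rank(N^j), giving [2, 1, 1]. So we have 1 block(s) of size 3, 1 block(s) of size 1 → block sizes [3, 1]

Assembling the blocks gives a Jordan form
J =
  [1, 1, 0, 0]
  [0, 1, 1, 0]
  [0, 0, 1, 0]
  [0, 0, 0, 1]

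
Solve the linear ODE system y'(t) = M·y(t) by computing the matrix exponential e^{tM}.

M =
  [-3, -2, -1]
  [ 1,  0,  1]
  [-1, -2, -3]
e^{tM} =
  [-t*exp(-2*t) + exp(-2*t), -2*t*exp(-2*t), -t*exp(-2*t)]
  [t*exp(-2*t), 2*t*exp(-2*t) + exp(-2*t), t*exp(-2*t)]
  [-t*exp(-2*t), -2*t*exp(-2*t), -t*exp(-2*t) + exp(-2*t)]

Strategy: write M = P · J · P⁻¹ where J is a Jordan canonical form, so e^{tM} = P · e^{tJ} · P⁻¹, and e^{tJ} can be computed block-by-block.

M has Jordan form
J =
  [-2,  1,  0]
  [ 0, -2,  0]
  [ 0,  0, -2]
(up to reordering of blocks).

Per-block formulas:
  For a 1×1 block at λ = -2: exp(t · [-2]) = [e^(-2t)].
  For a 2×2 Jordan block J_2(-2): exp(t · J_2(-2)) = e^(-2t)·(I + t·N), where N is the 2×2 nilpotent shift.

After assembling e^{tJ} and conjugating by P, we get:

e^{tM} =
  [-t*exp(-2*t) + exp(-2*t), -2*t*exp(-2*t), -t*exp(-2*t)]
  [t*exp(-2*t), 2*t*exp(-2*t) + exp(-2*t), t*exp(-2*t)]
  [-t*exp(-2*t), -2*t*exp(-2*t), -t*exp(-2*t) + exp(-2*t)]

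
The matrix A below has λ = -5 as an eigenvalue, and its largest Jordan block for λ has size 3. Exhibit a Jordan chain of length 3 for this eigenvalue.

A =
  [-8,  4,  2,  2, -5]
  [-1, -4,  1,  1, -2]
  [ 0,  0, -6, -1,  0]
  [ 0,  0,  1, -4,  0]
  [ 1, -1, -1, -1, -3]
A Jordan chain for λ = -5 of length 3:
v_1 = (-3, -1, 0, 0, 1)ᵀ
v_2 = (4, 1, 0, 0, -1)ᵀ
v_3 = (0, 1, 0, 0, 0)ᵀ

Let N = A − (-5)·I. We want v_3 with N^3 v_3 = 0 but N^2 v_3 ≠ 0; then v_{j-1} := N · v_j for j = 3, …, 2.

Pick v_3 = (0, 1, 0, 0, 0)ᵀ.
Then v_2 = N · v_3 = (4, 1, 0, 0, -1)ᵀ.
Then v_1 = N · v_2 = (-3, -1, 0, 0, 1)ᵀ.

Sanity check: (A − (-5)·I) v_1 = (0, 0, 0, 0, 0)ᵀ = 0. ✓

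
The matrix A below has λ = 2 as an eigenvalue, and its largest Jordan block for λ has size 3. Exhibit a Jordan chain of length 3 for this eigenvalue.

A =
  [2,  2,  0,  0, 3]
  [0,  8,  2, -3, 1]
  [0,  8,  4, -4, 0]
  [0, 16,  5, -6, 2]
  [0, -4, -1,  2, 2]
A Jordan chain for λ = 2 of length 3:
v_1 = (1, 0, 0, 0, 0)ᵀ
v_2 = (0, 2, 2, 5, -1)ᵀ
v_3 = (0, 0, 1, 0, 0)ᵀ

Let N = A − (2)·I. We want v_3 with N^3 v_3 = 0 but N^2 v_3 ≠ 0; then v_{j-1} := N · v_j for j = 3, …, 2.

Pick v_3 = (0, 0, 1, 0, 0)ᵀ.
Then v_2 = N · v_3 = (0, 2, 2, 5, -1)ᵀ.
Then v_1 = N · v_2 = (1, 0, 0, 0, 0)ᵀ.

Sanity check: (A − (2)·I) v_1 = (0, 0, 0, 0, 0)ᵀ = 0. ✓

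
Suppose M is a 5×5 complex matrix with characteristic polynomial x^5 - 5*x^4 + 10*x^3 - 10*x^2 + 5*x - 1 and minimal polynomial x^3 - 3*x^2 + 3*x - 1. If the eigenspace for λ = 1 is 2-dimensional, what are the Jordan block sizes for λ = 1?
Block sizes for λ = 1: [3, 2]

Step 1 — from the characteristic polynomial, algebraic multiplicity of λ = 1 is 5. From dim ker(M − (1)·I) = 2, there are exactly 2 Jordan blocks for λ = 1.
Step 2 — from the minimal polynomial, the factor (x − 1)^3 tells us the largest block for λ = 1 has size 3.
Step 3 — with total size 5, 2 blocks, and largest block 3, the block sizes (in nonincreasing order) are [3, 2].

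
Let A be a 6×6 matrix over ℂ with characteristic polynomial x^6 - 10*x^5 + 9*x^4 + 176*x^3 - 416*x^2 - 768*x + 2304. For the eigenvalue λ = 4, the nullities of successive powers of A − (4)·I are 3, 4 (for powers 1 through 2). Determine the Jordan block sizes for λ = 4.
Block sizes for λ = 4: [2, 1, 1]

From the dimensions of kernels of powers, the number of Jordan blocks of size at least j is d_j − d_{j−1} where d_j = dim ker(N^j) (with d_0 = 0). Computing the differences gives [3, 1].
The number of blocks of size exactly k is (#blocks of size ≥ k) − (#blocks of size ≥ k + 1), so the partition is: 2 block(s) of size 1, 1 block(s) of size 2.
In nonincreasing order the block sizes are [2, 1, 1].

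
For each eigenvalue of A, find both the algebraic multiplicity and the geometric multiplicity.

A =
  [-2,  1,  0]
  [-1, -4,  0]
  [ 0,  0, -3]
λ = -3: alg = 3, geom = 2

Step 1 — factor the characteristic polynomial to read off the algebraic multiplicities:
  χ_A(x) = (x + 3)^3

Step 2 — compute geometric multiplicities via the rank-nullity identity g(λ) = n − rank(A − λI):
  rank(A − (-3)·I) = 1, so dim ker(A − (-3)·I) = n − 1 = 2

Summary:
  λ = -3: algebraic multiplicity = 3, geometric multiplicity = 2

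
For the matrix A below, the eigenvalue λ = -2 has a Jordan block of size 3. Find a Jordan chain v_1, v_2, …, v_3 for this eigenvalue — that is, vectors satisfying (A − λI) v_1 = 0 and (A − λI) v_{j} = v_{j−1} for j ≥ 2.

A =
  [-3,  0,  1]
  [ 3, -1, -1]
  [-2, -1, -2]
A Jordan chain for λ = -2 of length 3:
v_1 = (-1, 2, -1)ᵀ
v_2 = (-1, 3, -2)ᵀ
v_3 = (1, 0, 0)ᵀ

Let N = A − (-2)·I. We want v_3 with N^3 v_3 = 0 but N^2 v_3 ≠ 0; then v_{j-1} := N · v_j for j = 3, …, 2.

Pick v_3 = (1, 0, 0)ᵀ.
Then v_2 = N · v_3 = (-1, 3, -2)ᵀ.
Then v_1 = N · v_2 = (-1, 2, -1)ᵀ.

Sanity check: (A − (-2)·I) v_1 = (0, 0, 0)ᵀ = 0. ✓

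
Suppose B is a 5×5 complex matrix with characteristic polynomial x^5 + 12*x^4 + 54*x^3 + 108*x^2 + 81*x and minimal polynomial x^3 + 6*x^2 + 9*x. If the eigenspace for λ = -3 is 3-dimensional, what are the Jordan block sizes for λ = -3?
Block sizes for λ = -3: [2, 1, 1]

Step 1 — from the characteristic polynomial, algebraic multiplicity of λ = -3 is 4. From dim ker(B − (-3)·I) = 3, there are exactly 3 Jordan blocks for λ = -3.
Step 2 — from the minimal polynomial, the factor (x + 3)^2 tells us the largest block for λ = -3 has size 2.
Step 3 — with total size 4, 3 blocks, and largest block 2, the block sizes (in nonincreasing order) are [2, 1, 1].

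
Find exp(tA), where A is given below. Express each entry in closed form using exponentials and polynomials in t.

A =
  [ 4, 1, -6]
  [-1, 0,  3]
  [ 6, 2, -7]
e^{tA} =
  [-6*t^2*exp(-t) + 5*t*exp(-t) + exp(-t), -3*t^2*exp(-t) + t*exp(-t), 9*t^2*exp(-t)/2 - 6*t*exp(-t)]
  [6*t^2*exp(-t) - t*exp(-t), 3*t^2*exp(-t) + t*exp(-t) + exp(-t), -9*t^2*exp(-t)/2 + 3*t*exp(-t)]
  [-4*t^2*exp(-t) + 6*t*exp(-t), -2*t^2*exp(-t) + 2*t*exp(-t), 3*t^2*exp(-t) - 6*t*exp(-t) + exp(-t)]

Strategy: write A = P · J · P⁻¹ where J is a Jordan canonical form, so e^{tA} = P · e^{tJ} · P⁻¹, and e^{tJ} can be computed block-by-block.

A has Jordan form
J =
  [-1,  1,  0]
  [ 0, -1,  1]
  [ 0,  0, -1]
(up to reordering of blocks).

Per-block formulas:
  For a 3×3 Jordan block J_3(-1): exp(t · J_3(-1)) = e^(-1t)·(I + t·N + (t^2/2)·N^2), where N is the 3×3 nilpotent shift.

After assembling e^{tJ} and conjugating by P, we get:

e^{tA} =
  [-6*t^2*exp(-t) + 5*t*exp(-t) + exp(-t), -3*t^2*exp(-t) + t*exp(-t), 9*t^2*exp(-t)/2 - 6*t*exp(-t)]
  [6*t^2*exp(-t) - t*exp(-t), 3*t^2*exp(-t) + t*exp(-t) + exp(-t), -9*t^2*exp(-t)/2 + 3*t*exp(-t)]
  [-4*t^2*exp(-t) + 6*t*exp(-t), -2*t^2*exp(-t) + 2*t*exp(-t), 3*t^2*exp(-t) - 6*t*exp(-t) + exp(-t)]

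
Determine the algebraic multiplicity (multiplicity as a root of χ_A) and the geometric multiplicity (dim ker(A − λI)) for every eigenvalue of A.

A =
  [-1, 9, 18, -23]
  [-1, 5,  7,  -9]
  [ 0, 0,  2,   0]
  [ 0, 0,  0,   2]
λ = 2: alg = 4, geom = 2

Step 1 — factor the characteristic polynomial to read off the algebraic multiplicities:
  χ_A(x) = (x - 2)^4

Step 2 — compute geometric multiplicities via the rank-nullity identity g(λ) = n − rank(A − λI):
  rank(A − (2)·I) = 2, so dim ker(A − (2)·I) = n − 2 = 2

Summary:
  λ = 2: algebraic multiplicity = 4, geometric multiplicity = 2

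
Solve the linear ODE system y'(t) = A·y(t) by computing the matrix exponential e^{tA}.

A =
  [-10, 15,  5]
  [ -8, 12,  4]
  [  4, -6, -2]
e^{tA} =
  [1 - 10*t, 15*t, 5*t]
  [-8*t, 12*t + 1, 4*t]
  [4*t, -6*t, 1 - 2*t]

Strategy: write A = P · J · P⁻¹ where J is a Jordan canonical form, so e^{tA} = P · e^{tJ} · P⁻¹, and e^{tJ} can be computed block-by-block.

A has Jordan form
J =
  [0, 1, 0]
  [0, 0, 0]
  [0, 0, 0]
(up to reordering of blocks).

Per-block formulas:
  For a 1×1 block at λ = 0: exp(t · [0]) = [e^(0t)].
  For a 2×2 Jordan block J_2(0): exp(t · J_2(0)) = e^(0t)·(I + t·N), where N is the 2×2 nilpotent shift.

After assembling e^{tJ} and conjugating by P, we get:

e^{tA} =
  [1 - 10*t, 15*t, 5*t]
  [-8*t, 12*t + 1, 4*t]
  [4*t, -6*t, 1 - 2*t]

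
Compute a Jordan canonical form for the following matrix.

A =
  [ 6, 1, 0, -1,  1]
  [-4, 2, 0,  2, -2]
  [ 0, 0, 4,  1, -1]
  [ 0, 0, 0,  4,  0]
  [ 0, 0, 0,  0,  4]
J_2(4) ⊕ J_2(4) ⊕ J_1(4)

The characteristic polynomial is
  det(x·I − A) = x^5 - 20*x^4 + 160*x^3 - 640*x^2 + 1280*x - 1024 = (x - 4)^5

Eigenvalues and multiplicities (the geometric multiplicity of λ is n − rank(A − λI), which equals the number of Jordan blocks for λ):
  λ = 4: algebraic multiplicity = 5, geometric multiplicity = 3

Determining the block sizes for each eigenvalue:
  λ = 4: with am = 5 and gm = 3, the partition is not yet determined (e.g. several partitions of 5 into 3 parts exist). Let N = A − (4)·I. Computing rank(N^1) = 2, rank(N^2) = 0; the number of blocks of size ≥ j is rank(N^{j−1}) − rank(N^j), giving [3, 2]. So we have 2 block(s) of size 2, 1 block(s) of size 1 → block sizes [2, 2, 1]

Assembling the blocks gives a Jordan form
J =
  [4, 1, 0, 0, 0]
  [0, 4, 0, 0, 0]
  [0, 0, 4, 1, 0]
  [0, 0, 0, 4, 0]
  [0, 0, 0, 0, 4]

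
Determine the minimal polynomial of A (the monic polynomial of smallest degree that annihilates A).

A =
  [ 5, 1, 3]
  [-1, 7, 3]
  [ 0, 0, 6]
x^2 - 12*x + 36

The characteristic polynomial is χ_A(x) = (x - 6)^3, so the eigenvalues are known. The minimal polynomial is
  m_A(x) = Π_λ (x − λ)^{k_λ}
where k_λ is the size of the *largest* Jordan block for λ (equivalently, the smallest k with (A − λI)^k v = 0 for every generalised eigenvector v of λ).

  λ = 6: largest Jordan block has size 2, contributing (x − 6)^2

So m_A(x) = (x - 6)^2 = x^2 - 12*x + 36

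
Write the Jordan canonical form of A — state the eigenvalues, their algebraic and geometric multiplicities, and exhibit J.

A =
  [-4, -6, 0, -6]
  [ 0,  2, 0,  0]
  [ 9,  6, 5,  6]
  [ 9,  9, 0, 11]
J_1(2) ⊕ J_1(2) ⊕ J_1(5) ⊕ J_1(5)

The characteristic polynomial is
  det(x·I − A) = x^4 - 14*x^3 + 69*x^2 - 140*x + 100 = (x - 5)^2*(x - 2)^2

Eigenvalues and multiplicities (the geometric multiplicity of λ is n − rank(A − λI), which equals the number of Jordan blocks for λ):
  λ = 2: algebraic multiplicity = 2, geometric multiplicity = 2
  λ = 5: algebraic multiplicity = 2, geometric multiplicity = 2

Determining the block sizes for each eigenvalue:
  λ = 2: gm = am = 2, so every block has size 1 → block sizes [1, 1]
  λ = 5: gm = am = 2, so every block has size 1 → block sizes [1, 1]

Assembling the blocks gives a Jordan form
J =
  [2, 0, 0, 0]
  [0, 2, 0, 0]
  [0, 0, 5, 0]
  [0, 0, 0, 5]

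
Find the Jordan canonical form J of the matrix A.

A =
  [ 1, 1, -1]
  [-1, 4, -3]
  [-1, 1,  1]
J_3(2)

The characteristic polynomial is
  det(x·I − A) = x^3 - 6*x^2 + 12*x - 8 = (x - 2)^3

Eigenvalues and multiplicities (the geometric multiplicity of λ is n − rank(A − λI), which equals the number of Jordan blocks for λ):
  λ = 2: algebraic multiplicity = 3, geometric multiplicity = 1

Determining the block sizes for each eigenvalue:
  λ = 2: one block (gm = 1), so the single block has size am = 3 → block sizes [3]

Assembling the blocks gives a Jordan form
J =
  [2, 1, 0]
  [0, 2, 1]
  [0, 0, 2]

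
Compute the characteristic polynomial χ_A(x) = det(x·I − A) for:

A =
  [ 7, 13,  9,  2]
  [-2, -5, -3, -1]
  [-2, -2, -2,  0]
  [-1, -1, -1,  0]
x^4

Expanding det(x·I − A) (e.g. by cofactor expansion or by noting that A is similar to its Jordan form J, which has the same characteristic polynomial as A) gives
  χ_A(x) = x^4
which factors as x^4. The eigenvalues (with algebraic multiplicities) are λ = 0 with multiplicity 4.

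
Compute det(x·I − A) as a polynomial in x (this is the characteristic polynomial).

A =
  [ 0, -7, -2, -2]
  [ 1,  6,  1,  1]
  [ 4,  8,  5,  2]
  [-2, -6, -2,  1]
x^4 - 12*x^3 + 54*x^2 - 108*x + 81

Expanding det(x·I − A) (e.g. by cofactor expansion or by noting that A is similar to its Jordan form J, which has the same characteristic polynomial as A) gives
  χ_A(x) = x^4 - 12*x^3 + 54*x^2 - 108*x + 81
which factors as (x - 3)^4. The eigenvalues (with algebraic multiplicities) are λ = 3 with multiplicity 4.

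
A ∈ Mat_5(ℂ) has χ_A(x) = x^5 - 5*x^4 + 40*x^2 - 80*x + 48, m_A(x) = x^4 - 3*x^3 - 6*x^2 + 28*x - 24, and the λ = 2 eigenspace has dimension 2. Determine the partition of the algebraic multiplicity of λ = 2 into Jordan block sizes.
Block sizes for λ = 2: [3, 1]

Step 1 — from the characteristic polynomial, algebraic multiplicity of λ = 2 is 4. From dim ker(A − (2)·I) = 2, there are exactly 2 Jordan blocks for λ = 2.
Step 2 — from the minimal polynomial, the factor (x − 2)^3 tells us the largest block for λ = 2 has size 3.
Step 3 — with total size 4, 2 blocks, and largest block 3, the block sizes (in nonincreasing order) are [3, 1].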